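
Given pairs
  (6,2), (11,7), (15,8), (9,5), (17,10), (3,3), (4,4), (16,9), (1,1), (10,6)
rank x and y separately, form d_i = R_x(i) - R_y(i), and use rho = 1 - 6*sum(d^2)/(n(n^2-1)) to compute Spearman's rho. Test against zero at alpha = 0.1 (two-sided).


Step 1: Rank x and y separately (midranks; no ties here).
rank(x): 6->4, 11->7, 15->8, 9->5, 17->10, 3->2, 4->3, 16->9, 1->1, 10->6
rank(y): 2->2, 7->7, 8->8, 5->5, 10->10, 3->3, 4->4, 9->9, 1->1, 6->6
Step 2: d_i = R_x(i) - R_y(i); compute d_i^2.
  (4-2)^2=4, (7-7)^2=0, (8-8)^2=0, (5-5)^2=0, (10-10)^2=0, (2-3)^2=1, (3-4)^2=1, (9-9)^2=0, (1-1)^2=0, (6-6)^2=0
sum(d^2) = 6.
Step 3: rho = 1 - 6*6 / (10*(10^2 - 1)) = 1 - 36/990 = 0.963636.
Step 4: Under H0, t = rho * sqrt((n-2)/(1-rho^2)) = 10.1999 ~ t(8).
Step 5: Two-sided p-value from the t-distribution with 8 df = 0.000007.
Step 6: alpha = 0.1. reject H0.

rho = 0.9636, p = 0.000007, reject H0 at alpha = 0.1.


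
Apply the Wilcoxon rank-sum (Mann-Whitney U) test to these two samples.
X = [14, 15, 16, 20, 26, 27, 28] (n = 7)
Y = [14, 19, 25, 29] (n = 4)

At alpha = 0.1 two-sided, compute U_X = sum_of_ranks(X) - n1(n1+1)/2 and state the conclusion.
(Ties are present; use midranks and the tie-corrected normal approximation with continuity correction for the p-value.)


Step 1: Combine and sort all 11 observations; assign midranks.
sorted (value, group): (14,X), (14,Y), (15,X), (16,X), (19,Y), (20,X), (25,Y), (26,X), (27,X), (28,X), (29,Y)
ranks: 14->1.5, 14->1.5, 15->3, 16->4, 19->5, 20->6, 25->7, 26->8, 27->9, 28->10, 29->11
Step 2: Rank sum for X: R1 = 1.5 + 3 + 4 + 6 + 8 + 9 + 10 = 41.5.
Step 3: U_X = R1 - n1(n1+1)/2 = 41.5 - 7*8/2 = 41.5 - 28 = 13.5.
       U_Y = n1*n2 - U_X = 28 - 13.5 = 14.5.
Step 4: Ties are present, so use the tie-corrected normal approximation (with continuity correction) for the p-value.
Step 5: p-value = 1.000000; compare to alpha = 0.1. fail to reject H0.

U_X = 13.5, p = 1.000000, fail to reject H0 at alpha = 0.1.


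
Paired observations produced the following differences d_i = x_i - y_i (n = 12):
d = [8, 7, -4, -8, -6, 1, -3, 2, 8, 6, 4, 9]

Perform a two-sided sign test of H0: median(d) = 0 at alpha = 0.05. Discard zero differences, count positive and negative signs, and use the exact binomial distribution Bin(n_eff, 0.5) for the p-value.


Step 1: Discard zero differences. Original n = 12; n_eff = number of nonzero differences = 12.
Nonzero differences (with sign): +8, +7, -4, -8, -6, +1, -3, +2, +8, +6, +4, +9
Step 2: Count signs: positive = 8, negative = 4.
Step 3: Under H0: P(positive) = 0.5, so the number of positives S ~ Bin(12, 0.5).
Step 4: Two-sided exact p-value = sum of Bin(12,0.5) probabilities at or below the observed probability = 0.387695.
Step 5: alpha = 0.05. fail to reject H0.

n_eff = 12, pos = 8, neg = 4, p = 0.387695, fail to reject H0.


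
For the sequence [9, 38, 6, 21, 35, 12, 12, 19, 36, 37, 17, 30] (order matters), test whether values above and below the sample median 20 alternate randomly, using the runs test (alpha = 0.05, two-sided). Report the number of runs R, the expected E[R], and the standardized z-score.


Step 1: Compute median = 20; label A = above, B = below.
Labels in order: BABAABBBAABA  (n_A = 6, n_B = 6)
Step 2: Count runs R = 8.
Step 3: Under H0 (random ordering), E[R] = 2*n_A*n_B/(n_A+n_B) + 1 = 2*6*6/12 + 1 = 7.0000.
        Var[R] = 2*n_A*n_B*(2*n_A*n_B - n_A - n_B) / ((n_A+n_B)^2 * (n_A+n_B-1)) = 4320/1584 = 2.7273.
        SD[R] = 1.6514.
Step 4: Continuity-corrected z = (R - 0.5 - E[R]) / SD[R] = (8 - 0.5 - 7.0000) / 1.6514 = 0.3028.
Step 5: Two-sided p-value via normal approximation = 2*(1 - Phi(|z|)) = 0.762069.
Step 6: alpha = 0.05. fail to reject H0.

R = 8, z = 0.3028, p = 0.762069, fail to reject H0.


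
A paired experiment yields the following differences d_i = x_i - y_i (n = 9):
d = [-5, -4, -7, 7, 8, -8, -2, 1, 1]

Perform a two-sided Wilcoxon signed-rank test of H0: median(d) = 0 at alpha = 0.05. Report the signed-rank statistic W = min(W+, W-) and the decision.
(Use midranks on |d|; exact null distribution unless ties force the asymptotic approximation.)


Step 1: Drop any zero differences (none here) and take |d_i|.
|d| = [5, 4, 7, 7, 8, 8, 2, 1, 1]
Step 2: Midrank |d_i| (ties get averaged ranks).
ranks: |5|->5, |4|->4, |7|->6.5, |7|->6.5, |8|->8.5, |8|->8.5, |2|->3, |1|->1.5, |1|->1.5
Step 3: Attach original signs; sum ranks with positive sign and with negative sign.
W+ = 6.5 + 8.5 + 1.5 + 1.5 = 18
W- = 5 + 4 + 6.5 + 8.5 + 3 = 27
(Check: W+ + W- = 45 should equal n(n+1)/2 = 45.)
Step 4: Test statistic W = min(W+, W-) = 18.
Step 5: Ties in |d|, so use the tie-corrected normal approximation.
        E[W] = n(n+1)/4 = 9*10/4 = 22.5.
        Tie groups: |d|=1 (t=2), |d|=7 (t=2), |d|=8 (t=2); sum(t^3 - t) = 18.
        Var[W] = n(n+1)(2n+1)/24 - sum(t^3-t)/48 = 1710/24 - 18/48 = 70.875.
        z = (W - E[W]) / sqrt(Var[W]) = (18 - 22.5) / 8.4187 = -0.5345.
        Two-sided p = 2*Phi(z) = 0.592980.
Step 6: alpha = 0.05. fail to reject H0.

W+ = 18, W- = 27, W = min = 18, p = 0.592980, fail to reject H0.


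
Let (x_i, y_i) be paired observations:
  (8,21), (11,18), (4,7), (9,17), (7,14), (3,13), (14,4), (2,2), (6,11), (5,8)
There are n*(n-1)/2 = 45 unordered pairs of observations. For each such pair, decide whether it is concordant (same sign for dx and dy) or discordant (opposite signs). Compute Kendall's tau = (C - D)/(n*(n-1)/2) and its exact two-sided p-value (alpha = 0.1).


Step 1: Enumerate the 45 unordered pairs (i,j) with i<j and classify each by sign(x_j-x_i) * sign(y_j-y_i).
  (1,2):dx=+3,dy=-3->D; (1,3):dx=-4,dy=-14->C; (1,4):dx=+1,dy=-4->D; (1,5):dx=-1,dy=-7->C
  (1,6):dx=-5,dy=-8->C; (1,7):dx=+6,dy=-17->D; (1,8):dx=-6,dy=-19->C; (1,9):dx=-2,dy=-10->C
  (1,10):dx=-3,dy=-13->C; (2,3):dx=-7,dy=-11->C; (2,4):dx=-2,dy=-1->C; (2,5):dx=-4,dy=-4->C
  (2,6):dx=-8,dy=-5->C; (2,7):dx=+3,dy=-14->D; (2,8):dx=-9,dy=-16->C; (2,9):dx=-5,dy=-7->C
  (2,10):dx=-6,dy=-10->C; (3,4):dx=+5,dy=+10->C; (3,5):dx=+3,dy=+7->C; (3,6):dx=-1,dy=+6->D
  (3,7):dx=+10,dy=-3->D; (3,8):dx=-2,dy=-5->C; (3,9):dx=+2,dy=+4->C; (3,10):dx=+1,dy=+1->C
  (4,5):dx=-2,dy=-3->C; (4,6):dx=-6,dy=-4->C; (4,7):dx=+5,dy=-13->D; (4,8):dx=-7,dy=-15->C
  (4,9):dx=-3,dy=-6->C; (4,10):dx=-4,dy=-9->C; (5,6):dx=-4,dy=-1->C; (5,7):dx=+7,dy=-10->D
  (5,8):dx=-5,dy=-12->C; (5,9):dx=-1,dy=-3->C; (5,10):dx=-2,dy=-6->C; (6,7):dx=+11,dy=-9->D
  (6,8):dx=-1,dy=-11->C; (6,9):dx=+3,dy=-2->D; (6,10):dx=+2,dy=-5->D; (7,8):dx=-12,dy=-2->C
  (7,9):dx=-8,dy=+7->D; (7,10):dx=-9,dy=+4->D; (8,9):dx=+4,dy=+9->C; (8,10):dx=+3,dy=+6->C
  (9,10):dx=-1,dy=-3->C
Step 2: C = 32, D = 13, total pairs = 45.
Step 3: tau = (C - D)/(n(n-1)/2) = (32 - 13)/45 = 0.422222.
Step 4: Exact two-sided p-value (enumerate n! = 3628800 permutations of y under H0): p = 0.108313.
Step 5: alpha = 0.1. fail to reject H0.

tau_b = 0.4222 (C=32, D=13), p = 0.108313, fail to reject H0.


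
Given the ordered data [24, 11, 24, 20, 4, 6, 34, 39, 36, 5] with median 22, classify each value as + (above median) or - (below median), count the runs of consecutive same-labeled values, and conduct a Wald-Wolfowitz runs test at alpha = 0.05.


Step 1: Compute median = 22; label A = above, B = below.
Labels in order: ABABBBAAAB  (n_A = 5, n_B = 5)
Step 2: Count runs R = 6.
Step 3: Under H0 (random ordering), E[R] = 2*n_A*n_B/(n_A+n_B) + 1 = 2*5*5/10 + 1 = 6.0000.
        Var[R] = 2*n_A*n_B*(2*n_A*n_B - n_A - n_B) / ((n_A+n_B)^2 * (n_A+n_B-1)) = 2000/900 = 2.2222.
        SD[R] = 1.4907.
Step 4: R = E[R], so z = 0 with no continuity correction.
Step 5: Two-sided p-value via normal approximation = 2*(1 - Phi(|z|)) = 1.000000.
Step 6: alpha = 0.05. fail to reject H0.

R = 6, z = 0.0000, p = 1.000000, fail to reject H0.


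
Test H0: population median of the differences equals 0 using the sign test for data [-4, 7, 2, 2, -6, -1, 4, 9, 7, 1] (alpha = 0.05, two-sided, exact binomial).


Step 1: Discard zero differences. Original n = 10; n_eff = number of nonzero differences = 10.
Nonzero differences (with sign): -4, +7, +2, +2, -6, -1, +4, +9, +7, +1
Step 2: Count signs: positive = 7, negative = 3.
Step 3: Under H0: P(positive) = 0.5, so the number of positives S ~ Bin(10, 0.5).
Step 4: Two-sided exact p-value = sum of Bin(10,0.5) probabilities at or below the observed probability = 0.343750.
Step 5: alpha = 0.05. fail to reject H0.

n_eff = 10, pos = 7, neg = 3, p = 0.343750, fail to reject H0.


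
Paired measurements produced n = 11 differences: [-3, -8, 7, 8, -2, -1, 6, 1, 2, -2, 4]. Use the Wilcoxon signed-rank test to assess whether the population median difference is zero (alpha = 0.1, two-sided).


Step 1: Drop any zero differences (none here) and take |d_i|.
|d| = [3, 8, 7, 8, 2, 1, 6, 1, 2, 2, 4]
Step 2: Midrank |d_i| (ties get averaged ranks).
ranks: |3|->6, |8|->10.5, |7|->9, |8|->10.5, |2|->4, |1|->1.5, |6|->8, |1|->1.5, |2|->4, |2|->4, |4|->7
Step 3: Attach original signs; sum ranks with positive sign and with negative sign.
W+ = 9 + 10.5 + 8 + 1.5 + 4 + 7 = 40
W- = 6 + 10.5 + 4 + 1.5 + 4 = 26
(Check: W+ + W- = 66 should equal n(n+1)/2 = 66.)
Step 4: Test statistic W = min(W+, W-) = 26.
Step 5: Ties in |d|, so use the tie-corrected normal approximation.
        E[W] = n(n+1)/4 = 11*12/4 = 33.
        Tie groups: |d|=1 (t=2), |d|=2 (t=3), |d|=8 (t=2); sum(t^3 - t) = 36.
        Var[W] = n(n+1)(2n+1)/24 - sum(t^3-t)/48 = 3036/24 - 36/48 = 125.75.
        z = (W - E[W]) / sqrt(Var[W]) = (26 - 33) / 11.2138 = -0.6242.
        Two-sided p = 2*Phi(z) = 0.532477.
Step 6: alpha = 0.1. fail to reject H0.

W+ = 40, W- = 26, W = min = 26, p = 0.532477, fail to reject H0.


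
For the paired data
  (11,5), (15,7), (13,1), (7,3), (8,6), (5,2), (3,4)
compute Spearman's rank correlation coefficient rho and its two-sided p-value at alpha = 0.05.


Step 1: Rank x and y separately (midranks; no ties here).
rank(x): 11->5, 15->7, 13->6, 7->3, 8->4, 5->2, 3->1
rank(y): 5->5, 7->7, 1->1, 3->3, 6->6, 2->2, 4->4
Step 2: d_i = R_x(i) - R_y(i); compute d_i^2.
  (5-5)^2=0, (7-7)^2=0, (6-1)^2=25, (3-3)^2=0, (4-6)^2=4, (2-2)^2=0, (1-4)^2=9
sum(d^2) = 38.
Step 3: rho = 1 - 6*38 / (7*(7^2 - 1)) = 1 - 228/336 = 0.321429.
Step 4: Under H0, t = rho * sqrt((n-2)/(1-rho^2)) = 0.7590 ~ t(5).
Step 5: Two-sided p-value from the t-distribution with 5 df = 0.482072.
Step 6: alpha = 0.05. fail to reject H0.

rho = 0.3214, p = 0.482072, fail to reject H0 at alpha = 0.05.


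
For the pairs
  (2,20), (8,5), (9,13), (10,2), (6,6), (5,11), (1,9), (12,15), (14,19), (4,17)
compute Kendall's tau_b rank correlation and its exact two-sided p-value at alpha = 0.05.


Step 1: Enumerate the 45 unordered pairs (i,j) with i<j and classify each by sign(x_j-x_i) * sign(y_j-y_i).
  (1,2):dx=+6,dy=-15->D; (1,3):dx=+7,dy=-7->D; (1,4):dx=+8,dy=-18->D; (1,5):dx=+4,dy=-14->D
  (1,6):dx=+3,dy=-9->D; (1,7):dx=-1,dy=-11->C; (1,8):dx=+10,dy=-5->D; (1,9):dx=+12,dy=-1->D
  (1,10):dx=+2,dy=-3->D; (2,3):dx=+1,dy=+8->C; (2,4):dx=+2,dy=-3->D; (2,5):dx=-2,dy=+1->D
  (2,6):dx=-3,dy=+6->D; (2,7):dx=-7,dy=+4->D; (2,8):dx=+4,dy=+10->C; (2,9):dx=+6,dy=+14->C
  (2,10):dx=-4,dy=+12->D; (3,4):dx=+1,dy=-11->D; (3,5):dx=-3,dy=-7->C; (3,6):dx=-4,dy=-2->C
  (3,7):dx=-8,dy=-4->C; (3,8):dx=+3,dy=+2->C; (3,9):dx=+5,dy=+6->C; (3,10):dx=-5,dy=+4->D
  (4,5):dx=-4,dy=+4->D; (4,6):dx=-5,dy=+9->D; (4,7):dx=-9,dy=+7->D; (4,8):dx=+2,dy=+13->C
  (4,9):dx=+4,dy=+17->C; (4,10):dx=-6,dy=+15->D; (5,6):dx=-1,dy=+5->D; (5,7):dx=-5,dy=+3->D
  (5,8):dx=+6,dy=+9->C; (5,9):dx=+8,dy=+13->C; (5,10):dx=-2,dy=+11->D; (6,7):dx=-4,dy=-2->C
  (6,8):dx=+7,dy=+4->C; (6,9):dx=+9,dy=+8->C; (6,10):dx=-1,dy=+6->D; (7,8):dx=+11,dy=+6->C
  (7,9):dx=+13,dy=+10->C; (7,10):dx=+3,dy=+8->C; (8,9):dx=+2,dy=+4->C; (8,10):dx=-8,dy=+2->D
  (9,10):dx=-10,dy=-2->C
Step 2: C = 21, D = 24, total pairs = 45.
Step 3: tau = (C - D)/(n(n-1)/2) = (21 - 24)/45 = -0.066667.
Step 4: Exact two-sided p-value (enumerate n! = 3628800 permutations of y under H0): p = 0.861801.
Step 5: alpha = 0.05. fail to reject H0.

tau_b = -0.0667 (C=21, D=24), p = 0.861801, fail to reject H0.


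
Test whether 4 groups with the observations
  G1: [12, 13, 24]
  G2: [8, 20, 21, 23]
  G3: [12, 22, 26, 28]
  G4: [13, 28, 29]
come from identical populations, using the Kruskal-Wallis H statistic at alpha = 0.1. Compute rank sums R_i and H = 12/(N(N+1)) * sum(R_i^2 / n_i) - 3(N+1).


Step 1: Combine all N = 14 observations and assign midranks.
sorted (value, group, rank): (8,G2,1), (12,G1,2.5), (12,G3,2.5), (13,G1,4.5), (13,G4,4.5), (20,G2,6), (21,G2,7), (22,G3,8), (23,G2,9), (24,G1,10), (26,G3,11), (28,G3,12.5), (28,G4,12.5), (29,G4,14)
Step 2: Sum ranks within each group.
R_1 = 17 (n_1 = 3)
R_2 = 23 (n_2 = 4)
R_3 = 34 (n_3 = 4)
R_4 = 31 (n_4 = 3)
Step 3: H = 12/(N(N+1)) * sum(R_i^2/n_i) - 3(N+1)
     = 12/(14*15) * (17^2/3 + 23^2/4 + 34^2/4 + 31^2/3) - 3*15
     = 0.057143 * 837.917 - 45
     = 2.880952.
Step 4: Ties present; correction factor C = 1 - 18/(14^3 - 14) = 0.993407. Corrected H = 2.880952 / 0.993407 = 2.900074.
Step 5: Under H0, H ~ chi^2(3); p-value = 0.407290.
Step 6: alpha = 0.1. fail to reject H0.

H = 2.9001, df = 3, p = 0.407290, fail to reject H0.


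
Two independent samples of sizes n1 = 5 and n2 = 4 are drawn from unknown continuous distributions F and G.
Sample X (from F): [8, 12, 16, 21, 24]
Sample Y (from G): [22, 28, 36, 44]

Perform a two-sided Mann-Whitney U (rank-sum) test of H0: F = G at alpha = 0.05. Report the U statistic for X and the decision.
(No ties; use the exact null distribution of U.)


Step 1: Combine and sort all 9 observations; assign midranks.
sorted (value, group): (8,X), (12,X), (16,X), (21,X), (22,Y), (24,X), (28,Y), (36,Y), (44,Y)
ranks: 8->1, 12->2, 16->3, 21->4, 22->5, 24->6, 28->7, 36->8, 44->9
Step 2: Rank sum for X: R1 = 1 + 2 + 3 + 4 + 6 = 16.
Step 3: U_X = R1 - n1(n1+1)/2 = 16 - 5*6/2 = 16 - 15 = 1.
       U_Y = n1*n2 - U_X = 20 - 1 = 19.
Step 4: No ties, so the exact null distribution of U (based on enumerating the C(9,5) = 126 equally likely rank assignments) gives the two-sided p-value.
Step 5: p-value = 0.031746; compare to alpha = 0.05. reject H0.

U_X = 1, p = 0.031746, reject H0 at alpha = 0.05.


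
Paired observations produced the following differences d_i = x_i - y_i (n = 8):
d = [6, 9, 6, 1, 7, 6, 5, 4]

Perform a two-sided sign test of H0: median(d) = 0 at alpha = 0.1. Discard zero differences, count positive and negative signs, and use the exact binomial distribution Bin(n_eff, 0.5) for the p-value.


Step 1: Discard zero differences. Original n = 8; n_eff = number of nonzero differences = 8.
Nonzero differences (with sign): +6, +9, +6, +1, +7, +6, +5, +4
Step 2: Count signs: positive = 8, negative = 0.
Step 3: Under H0: P(positive) = 0.5, so the number of positives S ~ Bin(8, 0.5).
Step 4: Two-sided exact p-value = sum of Bin(8,0.5) probabilities at or below the observed probability = 0.007812.
Step 5: alpha = 0.1. reject H0.

n_eff = 8, pos = 8, neg = 0, p = 0.007812, reject H0.


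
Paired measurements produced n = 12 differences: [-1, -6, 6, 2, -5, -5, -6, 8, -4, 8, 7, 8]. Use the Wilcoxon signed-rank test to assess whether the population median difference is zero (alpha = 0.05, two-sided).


Step 1: Drop any zero differences (none here) and take |d_i|.
|d| = [1, 6, 6, 2, 5, 5, 6, 8, 4, 8, 7, 8]
Step 2: Midrank |d_i| (ties get averaged ranks).
ranks: |1|->1, |6|->7, |6|->7, |2|->2, |5|->4.5, |5|->4.5, |6|->7, |8|->11, |4|->3, |8|->11, |7|->9, |8|->11
Step 3: Attach original signs; sum ranks with positive sign and with negative sign.
W+ = 7 + 2 + 11 + 11 + 9 + 11 = 51
W- = 1 + 7 + 4.5 + 4.5 + 7 + 3 = 27
(Check: W+ + W- = 78 should equal n(n+1)/2 = 78.)
Step 4: Test statistic W = min(W+, W-) = 27.
Step 5: Ties in |d|, so use the tie-corrected normal approximation.
        E[W] = n(n+1)/4 = 12*13/4 = 39.
        Tie groups: |d|=5 (t=2), |d|=6 (t=3), |d|=8 (t=3); sum(t^3 - t) = 54.
        Var[W] = n(n+1)(2n+1)/24 - sum(t^3-t)/48 = 3900/24 - 54/48 = 161.375.
        z = (W - E[W]) / sqrt(Var[W]) = (27 - 39) / 12.7033 = -0.9446.
        Two-sided p = 2*Phi(z) = 0.344846.
Step 6: alpha = 0.05. fail to reject H0.

W+ = 51, W- = 27, W = min = 27, p = 0.344846, fail to reject H0.


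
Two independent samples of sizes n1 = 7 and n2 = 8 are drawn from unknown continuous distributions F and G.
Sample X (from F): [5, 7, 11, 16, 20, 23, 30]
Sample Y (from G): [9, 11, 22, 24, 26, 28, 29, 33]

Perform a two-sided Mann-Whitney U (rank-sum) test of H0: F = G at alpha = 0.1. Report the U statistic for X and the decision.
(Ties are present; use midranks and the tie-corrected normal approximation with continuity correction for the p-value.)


Step 1: Combine and sort all 15 observations; assign midranks.
sorted (value, group): (5,X), (7,X), (9,Y), (11,X), (11,Y), (16,X), (20,X), (22,Y), (23,X), (24,Y), (26,Y), (28,Y), (29,Y), (30,X), (33,Y)
ranks: 5->1, 7->2, 9->3, 11->4.5, 11->4.5, 16->6, 20->7, 22->8, 23->9, 24->10, 26->11, 28->12, 29->13, 30->14, 33->15
Step 2: Rank sum for X: R1 = 1 + 2 + 4.5 + 6 + 7 + 9 + 14 = 43.5.
Step 3: U_X = R1 - n1(n1+1)/2 = 43.5 - 7*8/2 = 43.5 - 28 = 15.5.
       U_Y = n1*n2 - U_X = 56 - 15.5 = 40.5.
Step 4: Ties are present, so use the tie-corrected normal approximation (with continuity correction) for the p-value.
Step 5: p-value = 0.164537; compare to alpha = 0.1. fail to reject H0.

U_X = 15.5, p = 0.164537, fail to reject H0 at alpha = 0.1.


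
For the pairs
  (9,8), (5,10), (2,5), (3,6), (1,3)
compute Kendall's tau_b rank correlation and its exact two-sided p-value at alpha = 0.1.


Step 1: Enumerate the 10 unordered pairs (i,j) with i<j and classify each by sign(x_j-x_i) * sign(y_j-y_i).
  (1,2):dx=-4,dy=+2->D; (1,3):dx=-7,dy=-3->C; (1,4):dx=-6,dy=-2->C; (1,5):dx=-8,dy=-5->C
  (2,3):dx=-3,dy=-5->C; (2,4):dx=-2,dy=-4->C; (2,5):dx=-4,dy=-7->C; (3,4):dx=+1,dy=+1->C
  (3,5):dx=-1,dy=-2->C; (4,5):dx=-2,dy=-3->C
Step 2: C = 9, D = 1, total pairs = 10.
Step 3: tau = (C - D)/(n(n-1)/2) = (9 - 1)/10 = 0.800000.
Step 4: Exact two-sided p-value (enumerate n! = 120 permutations of y under H0): p = 0.083333.
Step 5: alpha = 0.1. reject H0.

tau_b = 0.8000 (C=9, D=1), p = 0.083333, reject H0.


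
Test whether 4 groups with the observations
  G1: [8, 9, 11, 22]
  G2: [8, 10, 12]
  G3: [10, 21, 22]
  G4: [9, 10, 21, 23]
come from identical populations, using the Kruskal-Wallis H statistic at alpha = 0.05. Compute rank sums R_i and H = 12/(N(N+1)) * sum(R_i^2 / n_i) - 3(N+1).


Step 1: Combine all N = 14 observations and assign midranks.
sorted (value, group, rank): (8,G1,1.5), (8,G2,1.5), (9,G1,3.5), (9,G4,3.5), (10,G2,6), (10,G3,6), (10,G4,6), (11,G1,8), (12,G2,9), (21,G3,10.5), (21,G4,10.5), (22,G1,12.5), (22,G3,12.5), (23,G4,14)
Step 2: Sum ranks within each group.
R_1 = 25.5 (n_1 = 4)
R_2 = 16.5 (n_2 = 3)
R_3 = 29 (n_3 = 3)
R_4 = 34 (n_4 = 4)
Step 3: H = 12/(N(N+1)) * sum(R_i^2/n_i) - 3(N+1)
     = 12/(14*15) * (25.5^2/4 + 16.5^2/3 + 29^2/3 + 34^2/4) - 3*15
     = 0.057143 * 822.646 - 45
     = 2.008333.
Step 4: Ties present; correction factor C = 1 - 48/(14^3 - 14) = 0.982418. Corrected H = 2.008333 / 0.982418 = 2.044277.
Step 5: Under H0, H ~ chi^2(3); p-value = 0.563268.
Step 6: alpha = 0.05. fail to reject H0.

H = 2.0443, df = 3, p = 0.563268, fail to reject H0.


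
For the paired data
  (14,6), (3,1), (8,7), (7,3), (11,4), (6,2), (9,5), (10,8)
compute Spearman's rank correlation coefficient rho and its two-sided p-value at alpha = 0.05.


Step 1: Rank x and y separately (midranks; no ties here).
rank(x): 14->8, 3->1, 8->4, 7->3, 11->7, 6->2, 9->5, 10->6
rank(y): 6->6, 1->1, 7->7, 3->3, 4->4, 2->2, 5->5, 8->8
Step 2: d_i = R_x(i) - R_y(i); compute d_i^2.
  (8-6)^2=4, (1-1)^2=0, (4-7)^2=9, (3-3)^2=0, (7-4)^2=9, (2-2)^2=0, (5-5)^2=0, (6-8)^2=4
sum(d^2) = 26.
Step 3: rho = 1 - 6*26 / (8*(8^2 - 1)) = 1 - 156/504 = 0.690476.
Step 4: Under H0, t = rho * sqrt((n-2)/(1-rho^2)) = 2.3382 ~ t(6).
Step 5: Two-sided p-value from the t-distribution with 6 df = 0.057990.
Step 6: alpha = 0.05. fail to reject H0.

rho = 0.6905, p = 0.057990, fail to reject H0 at alpha = 0.05.


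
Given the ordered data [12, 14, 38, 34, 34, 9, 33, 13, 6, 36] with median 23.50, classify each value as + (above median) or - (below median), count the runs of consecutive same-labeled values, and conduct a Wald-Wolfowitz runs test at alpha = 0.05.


Step 1: Compute median = 23.50; label A = above, B = below.
Labels in order: BBAAABABBA  (n_A = 5, n_B = 5)
Step 2: Count runs R = 6.
Step 3: Under H0 (random ordering), E[R] = 2*n_A*n_B/(n_A+n_B) + 1 = 2*5*5/10 + 1 = 6.0000.
        Var[R] = 2*n_A*n_B*(2*n_A*n_B - n_A - n_B) / ((n_A+n_B)^2 * (n_A+n_B-1)) = 2000/900 = 2.2222.
        SD[R] = 1.4907.
Step 4: R = E[R], so z = 0 with no continuity correction.
Step 5: Two-sided p-value via normal approximation = 2*(1 - Phi(|z|)) = 1.000000.
Step 6: alpha = 0.05. fail to reject H0.

R = 6, z = 0.0000, p = 1.000000, fail to reject H0.


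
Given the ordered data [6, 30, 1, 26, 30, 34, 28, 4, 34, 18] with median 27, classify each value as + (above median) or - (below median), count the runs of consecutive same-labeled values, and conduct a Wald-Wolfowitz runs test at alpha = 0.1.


Step 1: Compute median = 27; label A = above, B = below.
Labels in order: BABBAAABAB  (n_A = 5, n_B = 5)
Step 2: Count runs R = 7.
Step 3: Under H0 (random ordering), E[R] = 2*n_A*n_B/(n_A+n_B) + 1 = 2*5*5/10 + 1 = 6.0000.
        Var[R] = 2*n_A*n_B*(2*n_A*n_B - n_A - n_B) / ((n_A+n_B)^2 * (n_A+n_B-1)) = 2000/900 = 2.2222.
        SD[R] = 1.4907.
Step 4: Continuity-corrected z = (R - 0.5 - E[R]) / SD[R] = (7 - 0.5 - 6.0000) / 1.4907 = 0.3354.
Step 5: Two-sided p-value via normal approximation = 2*(1 - Phi(|z|)) = 0.737316.
Step 6: alpha = 0.1. fail to reject H0.

R = 7, z = 0.3354, p = 0.737316, fail to reject H0.


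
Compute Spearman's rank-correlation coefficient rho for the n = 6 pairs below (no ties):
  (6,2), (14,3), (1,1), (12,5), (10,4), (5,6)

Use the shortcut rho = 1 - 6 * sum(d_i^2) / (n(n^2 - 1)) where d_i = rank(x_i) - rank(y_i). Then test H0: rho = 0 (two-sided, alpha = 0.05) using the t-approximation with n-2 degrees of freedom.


Step 1: Rank x and y separately (midranks; no ties here).
rank(x): 6->3, 14->6, 1->1, 12->5, 10->4, 5->2
rank(y): 2->2, 3->3, 1->1, 5->5, 4->4, 6->6
Step 2: d_i = R_x(i) - R_y(i); compute d_i^2.
  (3-2)^2=1, (6-3)^2=9, (1-1)^2=0, (5-5)^2=0, (4-4)^2=0, (2-6)^2=16
sum(d^2) = 26.
Step 3: rho = 1 - 6*26 / (6*(6^2 - 1)) = 1 - 156/210 = 0.257143.
Step 4: Under H0, t = rho * sqrt((n-2)/(1-rho^2)) = 0.5322 ~ t(4).
Step 5: Two-sided p-value from the t-distribution with 4 df = 0.622787.
Step 6: alpha = 0.05. fail to reject H0.

rho = 0.2571, p = 0.622787, fail to reject H0 at alpha = 0.05.


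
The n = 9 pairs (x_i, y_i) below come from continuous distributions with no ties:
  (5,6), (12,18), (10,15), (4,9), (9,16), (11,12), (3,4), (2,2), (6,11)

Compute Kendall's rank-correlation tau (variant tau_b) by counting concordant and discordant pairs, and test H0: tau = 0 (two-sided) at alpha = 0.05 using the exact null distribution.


Step 1: Enumerate the 36 unordered pairs (i,j) with i<j and classify each by sign(x_j-x_i) * sign(y_j-y_i).
  (1,2):dx=+7,dy=+12->C; (1,3):dx=+5,dy=+9->C; (1,4):dx=-1,dy=+3->D; (1,5):dx=+4,dy=+10->C
  (1,6):dx=+6,dy=+6->C; (1,7):dx=-2,dy=-2->C; (1,8):dx=-3,dy=-4->C; (1,9):dx=+1,dy=+5->C
  (2,3):dx=-2,dy=-3->C; (2,4):dx=-8,dy=-9->C; (2,5):dx=-3,dy=-2->C; (2,6):dx=-1,dy=-6->C
  (2,7):dx=-9,dy=-14->C; (2,8):dx=-10,dy=-16->C; (2,9):dx=-6,dy=-7->C; (3,4):dx=-6,dy=-6->C
  (3,5):dx=-1,dy=+1->D; (3,6):dx=+1,dy=-3->D; (3,7):dx=-7,dy=-11->C; (3,8):dx=-8,dy=-13->C
  (3,9):dx=-4,dy=-4->C; (4,5):dx=+5,dy=+7->C; (4,6):dx=+7,dy=+3->C; (4,7):dx=-1,dy=-5->C
  (4,8):dx=-2,dy=-7->C; (4,9):dx=+2,dy=+2->C; (5,6):dx=+2,dy=-4->D; (5,7):dx=-6,dy=-12->C
  (5,8):dx=-7,dy=-14->C; (5,9):dx=-3,dy=-5->C; (6,7):dx=-8,dy=-8->C; (6,8):dx=-9,dy=-10->C
  (6,9):dx=-5,dy=-1->C; (7,8):dx=-1,dy=-2->C; (7,9):dx=+3,dy=+7->C; (8,9):dx=+4,dy=+9->C
Step 2: C = 32, D = 4, total pairs = 36.
Step 3: tau = (C - D)/(n(n-1)/2) = (32 - 4)/36 = 0.777778.
Step 4: Exact two-sided p-value (enumerate n! = 362880 permutations of y under H0): p = 0.002425.
Step 5: alpha = 0.05. reject H0.

tau_b = 0.7778 (C=32, D=4), p = 0.002425, reject H0.


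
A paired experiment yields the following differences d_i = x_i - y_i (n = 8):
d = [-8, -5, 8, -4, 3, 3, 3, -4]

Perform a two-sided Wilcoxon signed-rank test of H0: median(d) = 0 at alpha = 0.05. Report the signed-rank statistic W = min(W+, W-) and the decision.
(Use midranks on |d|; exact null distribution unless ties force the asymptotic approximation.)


Step 1: Drop any zero differences (none here) and take |d_i|.
|d| = [8, 5, 8, 4, 3, 3, 3, 4]
Step 2: Midrank |d_i| (ties get averaged ranks).
ranks: |8|->7.5, |5|->6, |8|->7.5, |4|->4.5, |3|->2, |3|->2, |3|->2, |4|->4.5
Step 3: Attach original signs; sum ranks with positive sign and with negative sign.
W+ = 7.5 + 2 + 2 + 2 = 13.5
W- = 7.5 + 6 + 4.5 + 4.5 = 22.5
(Check: W+ + W- = 36 should equal n(n+1)/2 = 36.)
Step 4: Test statistic W = min(W+, W-) = 13.5.
Step 5: Ties in |d|, so use the tie-corrected normal approximation.
        E[W] = n(n+1)/4 = 8*9/4 = 18.
        Tie groups: |d|=3 (t=3), |d|=4 (t=2), |d|=8 (t=2); sum(t^3 - t) = 36.
        Var[W] = n(n+1)(2n+1)/24 - sum(t^3-t)/48 = 1224/24 - 36/48 = 50.25.
        z = (W - E[W]) / sqrt(Var[W]) = (13.5 - 18) / 7.0887 = -0.6348.
        Two-sided p = 2*Phi(z) = 0.525552.
Step 6: alpha = 0.05. fail to reject H0.

W+ = 13.5, W- = 22.5, W = min = 13.5, p = 0.525552, fail to reject H0.


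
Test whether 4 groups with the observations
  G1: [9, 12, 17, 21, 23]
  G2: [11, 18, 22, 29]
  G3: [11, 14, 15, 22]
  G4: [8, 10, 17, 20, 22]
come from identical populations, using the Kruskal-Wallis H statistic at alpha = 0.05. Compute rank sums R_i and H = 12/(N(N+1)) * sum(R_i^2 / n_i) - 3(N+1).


Step 1: Combine all N = 18 observations and assign midranks.
sorted (value, group, rank): (8,G4,1), (9,G1,2), (10,G4,3), (11,G2,4.5), (11,G3,4.5), (12,G1,6), (14,G3,7), (15,G3,8), (17,G1,9.5), (17,G4,9.5), (18,G2,11), (20,G4,12), (21,G1,13), (22,G2,15), (22,G3,15), (22,G4,15), (23,G1,17), (29,G2,18)
Step 2: Sum ranks within each group.
R_1 = 47.5 (n_1 = 5)
R_2 = 48.5 (n_2 = 4)
R_3 = 34.5 (n_3 = 4)
R_4 = 40.5 (n_4 = 5)
Step 3: H = 12/(N(N+1)) * sum(R_i^2/n_i) - 3(N+1)
     = 12/(18*19) * (47.5^2/5 + 48.5^2/4 + 34.5^2/4 + 40.5^2/5) - 3*19
     = 0.035088 * 1664.92 - 57
     = 1.418421.
Step 4: Ties present; correction factor C = 1 - 36/(18^3 - 18) = 0.993808. Corrected H = 1.418421 / 0.993808 = 1.427259.
Step 5: Under H0, H ~ chi^2(3); p-value = 0.699158.
Step 6: alpha = 0.05. fail to reject H0.

H = 1.4273, df = 3, p = 0.699158, fail to reject H0.


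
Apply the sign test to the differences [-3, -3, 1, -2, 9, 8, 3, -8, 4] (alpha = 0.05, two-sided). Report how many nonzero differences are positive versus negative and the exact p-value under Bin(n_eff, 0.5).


Step 1: Discard zero differences. Original n = 9; n_eff = number of nonzero differences = 9.
Nonzero differences (with sign): -3, -3, +1, -2, +9, +8, +3, -8, +4
Step 2: Count signs: positive = 5, negative = 4.
Step 3: Under H0: P(positive) = 0.5, so the number of positives S ~ Bin(9, 0.5).
Step 4: Two-sided exact p-value = sum of Bin(9,0.5) probabilities at or below the observed probability = 1.000000.
Step 5: alpha = 0.05. fail to reject H0.

n_eff = 9, pos = 5, neg = 4, p = 1.000000, fail to reject H0.


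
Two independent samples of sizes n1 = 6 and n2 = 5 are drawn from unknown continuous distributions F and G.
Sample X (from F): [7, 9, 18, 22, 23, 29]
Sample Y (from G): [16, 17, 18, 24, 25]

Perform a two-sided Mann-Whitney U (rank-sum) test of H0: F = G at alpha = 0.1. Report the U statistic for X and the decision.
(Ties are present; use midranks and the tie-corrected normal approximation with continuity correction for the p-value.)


Step 1: Combine and sort all 11 observations; assign midranks.
sorted (value, group): (7,X), (9,X), (16,Y), (17,Y), (18,X), (18,Y), (22,X), (23,X), (24,Y), (25,Y), (29,X)
ranks: 7->1, 9->2, 16->3, 17->4, 18->5.5, 18->5.5, 22->7, 23->8, 24->9, 25->10, 29->11
Step 2: Rank sum for X: R1 = 1 + 2 + 5.5 + 7 + 8 + 11 = 34.5.
Step 3: U_X = R1 - n1(n1+1)/2 = 34.5 - 6*7/2 = 34.5 - 21 = 13.5.
       U_Y = n1*n2 - U_X = 30 - 13.5 = 16.5.
Step 4: Ties are present, so use the tie-corrected normal approximation (with continuity correction) for the p-value.
Step 5: p-value = 0.854805; compare to alpha = 0.1. fail to reject H0.

U_X = 13.5, p = 0.854805, fail to reject H0 at alpha = 0.1.


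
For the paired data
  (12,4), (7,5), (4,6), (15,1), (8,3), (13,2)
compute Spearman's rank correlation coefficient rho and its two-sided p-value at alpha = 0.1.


Step 1: Rank x and y separately (midranks; no ties here).
rank(x): 12->4, 7->2, 4->1, 15->6, 8->3, 13->5
rank(y): 4->4, 5->5, 6->6, 1->1, 3->3, 2->2
Step 2: d_i = R_x(i) - R_y(i); compute d_i^2.
  (4-4)^2=0, (2-5)^2=9, (1-6)^2=25, (6-1)^2=25, (3-3)^2=0, (5-2)^2=9
sum(d^2) = 68.
Step 3: rho = 1 - 6*68 / (6*(6^2 - 1)) = 1 - 408/210 = -0.942857.
Step 4: Under H0, t = rho * sqrt((n-2)/(1-rho^2)) = -5.6595 ~ t(4).
Step 5: Two-sided p-value from the t-distribution with 4 df = 0.004805.
Step 6: alpha = 0.1. reject H0.

rho = -0.9429, p = 0.004805, reject H0 at alpha = 0.1.


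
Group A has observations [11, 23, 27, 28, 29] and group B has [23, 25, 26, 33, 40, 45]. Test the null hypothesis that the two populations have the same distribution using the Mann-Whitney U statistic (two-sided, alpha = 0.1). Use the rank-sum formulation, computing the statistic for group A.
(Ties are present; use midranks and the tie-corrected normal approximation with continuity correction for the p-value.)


Step 1: Combine and sort all 11 observations; assign midranks.
sorted (value, group): (11,X), (23,X), (23,Y), (25,Y), (26,Y), (27,X), (28,X), (29,X), (33,Y), (40,Y), (45,Y)
ranks: 11->1, 23->2.5, 23->2.5, 25->4, 26->5, 27->6, 28->7, 29->8, 33->9, 40->10, 45->11
Step 2: Rank sum for X: R1 = 1 + 2.5 + 6 + 7 + 8 = 24.5.
Step 3: U_X = R1 - n1(n1+1)/2 = 24.5 - 5*6/2 = 24.5 - 15 = 9.5.
       U_Y = n1*n2 - U_X = 30 - 9.5 = 20.5.
Step 4: Ties are present, so use the tie-corrected normal approximation (with continuity correction) for the p-value.
Step 5: p-value = 0.360216; compare to alpha = 0.1. fail to reject H0.

U_X = 9.5, p = 0.360216, fail to reject H0 at alpha = 0.1.


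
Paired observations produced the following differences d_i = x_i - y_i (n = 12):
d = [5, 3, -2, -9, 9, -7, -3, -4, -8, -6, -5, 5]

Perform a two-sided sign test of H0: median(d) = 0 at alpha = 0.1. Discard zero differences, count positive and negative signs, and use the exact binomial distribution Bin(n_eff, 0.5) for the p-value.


Step 1: Discard zero differences. Original n = 12; n_eff = number of nonzero differences = 12.
Nonzero differences (with sign): +5, +3, -2, -9, +9, -7, -3, -4, -8, -6, -5, +5
Step 2: Count signs: positive = 4, negative = 8.
Step 3: Under H0: P(positive) = 0.5, so the number of positives S ~ Bin(12, 0.5).
Step 4: Two-sided exact p-value = sum of Bin(12,0.5) probabilities at or below the observed probability = 0.387695.
Step 5: alpha = 0.1. fail to reject H0.

n_eff = 12, pos = 4, neg = 8, p = 0.387695, fail to reject H0.


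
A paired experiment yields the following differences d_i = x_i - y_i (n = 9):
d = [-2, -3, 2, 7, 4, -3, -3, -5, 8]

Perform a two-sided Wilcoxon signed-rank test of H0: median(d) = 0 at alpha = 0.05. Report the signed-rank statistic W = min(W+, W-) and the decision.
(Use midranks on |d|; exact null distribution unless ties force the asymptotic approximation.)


Step 1: Drop any zero differences (none here) and take |d_i|.
|d| = [2, 3, 2, 7, 4, 3, 3, 5, 8]
Step 2: Midrank |d_i| (ties get averaged ranks).
ranks: |2|->1.5, |3|->4, |2|->1.5, |7|->8, |4|->6, |3|->4, |3|->4, |5|->7, |8|->9
Step 3: Attach original signs; sum ranks with positive sign and with negative sign.
W+ = 1.5 + 8 + 6 + 9 = 24.5
W- = 1.5 + 4 + 4 + 4 + 7 = 20.5
(Check: W+ + W- = 45 should equal n(n+1)/2 = 45.)
Step 4: Test statistic W = min(W+, W-) = 20.5.
Step 5: Ties in |d|, so use the tie-corrected normal approximation.
        E[W] = n(n+1)/4 = 9*10/4 = 22.5.
        Tie groups: |d|=2 (t=2), |d|=3 (t=3); sum(t^3 - t) = 30.
        Var[W] = n(n+1)(2n+1)/24 - sum(t^3-t)/48 = 1710/24 - 30/48 = 70.625.
        z = (W - E[W]) / sqrt(Var[W]) = (20.5 - 22.5) / 8.4039 = -0.2380.
        Two-sided p = 2*Phi(z) = 0.811892.
Step 6: alpha = 0.05. fail to reject H0.

W+ = 24.5, W- = 20.5, W = min = 20.5, p = 0.811892, fail to reject H0.


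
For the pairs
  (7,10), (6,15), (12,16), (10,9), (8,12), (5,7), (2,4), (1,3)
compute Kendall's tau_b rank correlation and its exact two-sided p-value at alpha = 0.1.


Step 1: Enumerate the 28 unordered pairs (i,j) with i<j and classify each by sign(x_j-x_i) * sign(y_j-y_i).
  (1,2):dx=-1,dy=+5->D; (1,3):dx=+5,dy=+6->C; (1,4):dx=+3,dy=-1->D; (1,5):dx=+1,dy=+2->C
  (1,6):dx=-2,dy=-3->C; (1,7):dx=-5,dy=-6->C; (1,8):dx=-6,dy=-7->C; (2,3):dx=+6,dy=+1->C
  (2,4):dx=+4,dy=-6->D; (2,5):dx=+2,dy=-3->D; (2,6):dx=-1,dy=-8->C; (2,7):dx=-4,dy=-11->C
  (2,8):dx=-5,dy=-12->C; (3,4):dx=-2,dy=-7->C; (3,5):dx=-4,dy=-4->C; (3,6):dx=-7,dy=-9->C
  (3,7):dx=-10,dy=-12->C; (3,8):dx=-11,dy=-13->C; (4,5):dx=-2,dy=+3->D; (4,6):dx=-5,dy=-2->C
  (4,7):dx=-8,dy=-5->C; (4,8):dx=-9,dy=-6->C; (5,6):dx=-3,dy=-5->C; (5,7):dx=-6,dy=-8->C
  (5,8):dx=-7,dy=-9->C; (6,7):dx=-3,dy=-3->C; (6,8):dx=-4,dy=-4->C; (7,8):dx=-1,dy=-1->C
Step 2: C = 23, D = 5, total pairs = 28.
Step 3: tau = (C - D)/(n(n-1)/2) = (23 - 5)/28 = 0.642857.
Step 4: Exact two-sided p-value (enumerate n! = 40320 permutations of y under H0): p = 0.031151.
Step 5: alpha = 0.1. reject H0.

tau_b = 0.6429 (C=23, D=5), p = 0.031151, reject H0.


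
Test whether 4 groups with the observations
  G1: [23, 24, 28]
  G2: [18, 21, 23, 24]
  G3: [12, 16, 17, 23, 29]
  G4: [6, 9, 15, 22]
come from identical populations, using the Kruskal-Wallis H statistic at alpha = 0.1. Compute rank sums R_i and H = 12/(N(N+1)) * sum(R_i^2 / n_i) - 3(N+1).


Step 1: Combine all N = 16 observations and assign midranks.
sorted (value, group, rank): (6,G4,1), (9,G4,2), (12,G3,3), (15,G4,4), (16,G3,5), (17,G3,6), (18,G2,7), (21,G2,8), (22,G4,9), (23,G1,11), (23,G2,11), (23,G3,11), (24,G1,13.5), (24,G2,13.5), (28,G1,15), (29,G3,16)
Step 2: Sum ranks within each group.
R_1 = 39.5 (n_1 = 3)
R_2 = 39.5 (n_2 = 4)
R_3 = 41 (n_3 = 5)
R_4 = 16 (n_4 = 4)
Step 3: H = 12/(N(N+1)) * sum(R_i^2/n_i) - 3(N+1)
     = 12/(16*17) * (39.5^2/3 + 39.5^2/4 + 41^2/5 + 16^2/4) - 3*17
     = 0.044118 * 1310.35 - 51
     = 6.809375.
Step 4: Ties present; correction factor C = 1 - 30/(16^3 - 16) = 0.992647. Corrected H = 6.809375 / 0.992647 = 6.859815.
Step 5: Under H0, H ~ chi^2(3); p-value = 0.076503.
Step 6: alpha = 0.1. reject H0.

H = 6.8598, df = 3, p = 0.076503, reject H0.


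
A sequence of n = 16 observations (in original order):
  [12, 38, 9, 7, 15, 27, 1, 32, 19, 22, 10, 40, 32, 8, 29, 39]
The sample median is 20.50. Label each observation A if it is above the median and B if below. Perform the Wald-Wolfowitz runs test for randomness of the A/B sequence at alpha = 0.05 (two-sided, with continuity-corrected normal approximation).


Step 1: Compute median = 20.50; label A = above, B = below.
Labels in order: BABBBABABABAABAA  (n_A = 8, n_B = 8)
Step 2: Count runs R = 12.
Step 3: Under H0 (random ordering), E[R] = 2*n_A*n_B/(n_A+n_B) + 1 = 2*8*8/16 + 1 = 9.0000.
        Var[R] = 2*n_A*n_B*(2*n_A*n_B - n_A - n_B) / ((n_A+n_B)^2 * (n_A+n_B-1)) = 14336/3840 = 3.7333.
        SD[R] = 1.9322.
Step 4: Continuity-corrected z = (R - 0.5 - E[R]) / SD[R] = (12 - 0.5 - 9.0000) / 1.9322 = 1.2939.
Step 5: Two-sided p-value via normal approximation = 2*(1 - Phi(|z|)) = 0.195709.
Step 6: alpha = 0.05. fail to reject H0.

R = 12, z = 1.2939, p = 0.195709, fail to reject H0.


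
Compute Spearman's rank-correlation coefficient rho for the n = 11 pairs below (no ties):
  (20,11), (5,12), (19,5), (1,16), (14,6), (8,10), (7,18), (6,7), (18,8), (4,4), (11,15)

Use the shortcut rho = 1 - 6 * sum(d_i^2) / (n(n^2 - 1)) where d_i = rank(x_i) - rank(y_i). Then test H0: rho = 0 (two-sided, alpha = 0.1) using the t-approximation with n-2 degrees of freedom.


Step 1: Rank x and y separately (midranks; no ties here).
rank(x): 20->11, 5->3, 19->10, 1->1, 14->8, 8->6, 7->5, 6->4, 18->9, 4->2, 11->7
rank(y): 11->7, 12->8, 5->2, 16->10, 6->3, 10->6, 18->11, 7->4, 8->5, 4->1, 15->9
Step 2: d_i = R_x(i) - R_y(i); compute d_i^2.
  (11-7)^2=16, (3-8)^2=25, (10-2)^2=64, (1-10)^2=81, (8-3)^2=25, (6-6)^2=0, (5-11)^2=36, (4-4)^2=0, (9-5)^2=16, (2-1)^2=1, (7-9)^2=4
sum(d^2) = 268.
Step 3: rho = 1 - 6*268 / (11*(11^2 - 1)) = 1 - 1608/1320 = -0.218182.
Step 4: Under H0, t = rho * sqrt((n-2)/(1-rho^2)) = -0.6707 ~ t(9).
Step 5: Two-sided p-value from the t-distribution with 9 df = 0.519248.
Step 6: alpha = 0.1. fail to reject H0.

rho = -0.2182, p = 0.519248, fail to reject H0 at alpha = 0.1.


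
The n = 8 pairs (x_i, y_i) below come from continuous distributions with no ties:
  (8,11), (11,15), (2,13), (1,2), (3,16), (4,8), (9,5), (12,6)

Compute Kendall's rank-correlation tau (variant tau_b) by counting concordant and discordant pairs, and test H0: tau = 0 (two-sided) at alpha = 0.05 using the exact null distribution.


Step 1: Enumerate the 28 unordered pairs (i,j) with i<j and classify each by sign(x_j-x_i) * sign(y_j-y_i).
  (1,2):dx=+3,dy=+4->C; (1,3):dx=-6,dy=+2->D; (1,4):dx=-7,dy=-9->C; (1,5):dx=-5,dy=+5->D
  (1,6):dx=-4,dy=-3->C; (1,7):dx=+1,dy=-6->D; (1,8):dx=+4,dy=-5->D; (2,3):dx=-9,dy=-2->C
  (2,4):dx=-10,dy=-13->C; (2,5):dx=-8,dy=+1->D; (2,6):dx=-7,dy=-7->C; (2,7):dx=-2,dy=-10->C
  (2,8):dx=+1,dy=-9->D; (3,4):dx=-1,dy=-11->C; (3,5):dx=+1,dy=+3->C; (3,6):dx=+2,dy=-5->D
  (3,7):dx=+7,dy=-8->D; (3,8):dx=+10,dy=-7->D; (4,5):dx=+2,dy=+14->C; (4,6):dx=+3,dy=+6->C
  (4,7):dx=+8,dy=+3->C; (4,8):dx=+11,dy=+4->C; (5,6):dx=+1,dy=-8->D; (5,7):dx=+6,dy=-11->D
  (5,8):dx=+9,dy=-10->D; (6,7):dx=+5,dy=-3->D; (6,8):dx=+8,dy=-2->D; (7,8):dx=+3,dy=+1->C
Step 2: C = 14, D = 14, total pairs = 28.
Step 3: tau = (C - D)/(n(n-1)/2) = (14 - 14)/28 = 0.000000.
Step 4: Exact two-sided p-value (enumerate n! = 40320 permutations of y under H0): p = 1.000000.
Step 5: alpha = 0.05. fail to reject H0.

tau_b = 0.0000 (C=14, D=14), p = 1.000000, fail to reject H0.


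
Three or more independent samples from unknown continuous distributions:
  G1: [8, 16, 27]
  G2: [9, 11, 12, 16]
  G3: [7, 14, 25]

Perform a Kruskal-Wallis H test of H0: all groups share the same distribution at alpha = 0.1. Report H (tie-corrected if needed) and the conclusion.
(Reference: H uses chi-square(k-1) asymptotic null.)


Step 1: Combine all N = 10 observations and assign midranks.
sorted (value, group, rank): (7,G3,1), (8,G1,2), (9,G2,3), (11,G2,4), (12,G2,5), (14,G3,6), (16,G1,7.5), (16,G2,7.5), (25,G3,9), (27,G1,10)
Step 2: Sum ranks within each group.
R_1 = 19.5 (n_1 = 3)
R_2 = 19.5 (n_2 = 4)
R_3 = 16 (n_3 = 3)
Step 3: H = 12/(N(N+1)) * sum(R_i^2/n_i) - 3(N+1)
     = 12/(10*11) * (19.5^2/3 + 19.5^2/4 + 16^2/3) - 3*11
     = 0.109091 * 307.146 - 33
     = 0.506818.
Step 4: Ties present; correction factor C = 1 - 6/(10^3 - 10) = 0.993939. Corrected H = 0.506818 / 0.993939 = 0.509909.
Step 5: Under H0, H ~ chi^2(2); p-value = 0.774952.
Step 6: alpha = 0.1. fail to reject H0.

H = 0.5099, df = 2, p = 0.774952, fail to reject H0.


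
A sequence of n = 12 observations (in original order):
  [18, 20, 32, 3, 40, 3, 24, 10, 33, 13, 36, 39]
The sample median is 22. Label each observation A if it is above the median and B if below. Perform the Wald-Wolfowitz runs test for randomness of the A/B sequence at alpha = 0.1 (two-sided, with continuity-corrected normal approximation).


Step 1: Compute median = 22; label A = above, B = below.
Labels in order: BBABABABABAA  (n_A = 6, n_B = 6)
Step 2: Count runs R = 10.
Step 3: Under H0 (random ordering), E[R] = 2*n_A*n_B/(n_A+n_B) + 1 = 2*6*6/12 + 1 = 7.0000.
        Var[R] = 2*n_A*n_B*(2*n_A*n_B - n_A - n_B) / ((n_A+n_B)^2 * (n_A+n_B-1)) = 4320/1584 = 2.7273.
        SD[R] = 1.6514.
Step 4: Continuity-corrected z = (R - 0.5 - E[R]) / SD[R] = (10 - 0.5 - 7.0000) / 1.6514 = 1.5138.
Step 5: Two-sided p-value via normal approximation = 2*(1 - Phi(|z|)) = 0.130070.
Step 6: alpha = 0.1. fail to reject H0.

R = 10, z = 1.5138, p = 0.130070, fail to reject H0.


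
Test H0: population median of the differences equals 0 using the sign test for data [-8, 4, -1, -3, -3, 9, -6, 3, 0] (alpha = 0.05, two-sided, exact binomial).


Step 1: Discard zero differences. Original n = 9; n_eff = number of nonzero differences = 8.
Nonzero differences (with sign): -8, +4, -1, -3, -3, +9, -6, +3
Step 2: Count signs: positive = 3, negative = 5.
Step 3: Under H0: P(positive) = 0.5, so the number of positives S ~ Bin(8, 0.5).
Step 4: Two-sided exact p-value = sum of Bin(8,0.5) probabilities at or below the observed probability = 0.726562.
Step 5: alpha = 0.05. fail to reject H0.

n_eff = 8, pos = 3, neg = 5, p = 0.726562, fail to reject H0.
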